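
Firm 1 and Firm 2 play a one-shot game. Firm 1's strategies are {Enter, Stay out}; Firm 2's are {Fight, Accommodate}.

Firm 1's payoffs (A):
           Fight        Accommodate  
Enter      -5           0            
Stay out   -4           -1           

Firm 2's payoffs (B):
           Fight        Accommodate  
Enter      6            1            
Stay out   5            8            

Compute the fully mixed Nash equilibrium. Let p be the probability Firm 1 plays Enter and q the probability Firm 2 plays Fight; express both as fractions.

p = 3/8, q = 1/2

In a mixed NE each player is indifferent between their pure strategies, so the opponent's mix sets the indifference.
Firm 2 indifferent between Fight and Accommodate: p·6 + (1−p)·5 = p·1 + (1−p)·8 ⟹ 5 + 1p = 8 + (-7)p ⟹ p = 3/8.
Firm 1 indifferent between Enter and Stay out: q·(-5) + (1−q)·0 = q·(-4) + (1−q)·(-1) ⟹ 0 + (-5)q = (-1) + (-3)q ⟹ q = 1/2.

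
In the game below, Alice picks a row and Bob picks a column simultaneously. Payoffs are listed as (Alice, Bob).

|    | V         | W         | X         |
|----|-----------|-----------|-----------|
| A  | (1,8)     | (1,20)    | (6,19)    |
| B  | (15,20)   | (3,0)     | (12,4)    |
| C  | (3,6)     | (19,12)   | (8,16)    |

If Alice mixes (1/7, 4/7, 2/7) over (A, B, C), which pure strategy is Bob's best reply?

V

Compute Bob's expected payoff from each pure strategy against the given mix.
V: (1/7)·8 + (4/7)·20 + (2/7)·6 = 100/7
W: (1/7)·20 + (4/7)·0 + (2/7)·12 = 44/7
X: (1/7)·19 + (4/7)·4 + (2/7)·16 = 67/7
Highest expected payoff is 100/7, from V.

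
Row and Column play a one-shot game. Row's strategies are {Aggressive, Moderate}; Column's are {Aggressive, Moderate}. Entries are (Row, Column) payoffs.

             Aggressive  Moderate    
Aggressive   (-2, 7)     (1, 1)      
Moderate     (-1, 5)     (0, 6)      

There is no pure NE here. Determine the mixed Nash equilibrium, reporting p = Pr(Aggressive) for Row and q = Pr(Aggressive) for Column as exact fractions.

p = 1/7, q = 1/2

In a mixed NE each player is indifferent between their pure strategies, so the opponent's mix sets the indifference.
Column indifferent between Aggressive and Moderate: p·7 + (1−p)·5 = p·1 + (1−p)·6 ⟹ 5 + 2p = 6 + (-5)p ⟹ p = 1/7.
Row indifferent between Aggressive and Moderate: q·(-2) + (1−q)·1 = q·(-1) + (1−q)·0 ⟹ 1 + (-3)q = 0 + (-1)q ⟹ q = 1/2.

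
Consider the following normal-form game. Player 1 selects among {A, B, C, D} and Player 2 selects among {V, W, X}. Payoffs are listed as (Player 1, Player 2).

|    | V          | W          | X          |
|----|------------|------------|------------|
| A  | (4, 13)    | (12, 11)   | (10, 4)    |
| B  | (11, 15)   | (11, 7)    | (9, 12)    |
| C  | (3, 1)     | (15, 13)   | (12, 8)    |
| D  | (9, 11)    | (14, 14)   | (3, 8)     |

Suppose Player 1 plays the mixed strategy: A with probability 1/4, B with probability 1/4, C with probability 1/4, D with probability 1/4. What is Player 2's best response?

Compute Player 2's expected payoff from each pure strategy against the given mix.
V: (1/4)·13 + (1/4)·15 + (1/4)·1 + (1/4)·11 = 10
W: (1/4)·11 + (1/4)·7 + (1/4)·13 + (1/4)·14 = 45/4
X: (1/4)·4 + (1/4)·12 + (1/4)·8 + (1/4)·8 = 8
Highest expected payoff is 45/4, from W.

W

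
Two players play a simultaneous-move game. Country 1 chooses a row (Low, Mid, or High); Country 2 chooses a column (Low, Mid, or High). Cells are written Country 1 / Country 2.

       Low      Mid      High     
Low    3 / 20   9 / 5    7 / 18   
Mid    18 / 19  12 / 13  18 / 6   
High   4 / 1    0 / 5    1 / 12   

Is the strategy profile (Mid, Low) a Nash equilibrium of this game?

Yes

Holding Country 2 at Low: Country 1 gets 18 from Mid, versus 3 from Low, 4 from High. No profitable deviation for Country 1.
Holding Country 1 at Mid: Country 2 gets 19 from Low, versus 13 from Mid, 6 from High. No profitable deviation for Country 2 either.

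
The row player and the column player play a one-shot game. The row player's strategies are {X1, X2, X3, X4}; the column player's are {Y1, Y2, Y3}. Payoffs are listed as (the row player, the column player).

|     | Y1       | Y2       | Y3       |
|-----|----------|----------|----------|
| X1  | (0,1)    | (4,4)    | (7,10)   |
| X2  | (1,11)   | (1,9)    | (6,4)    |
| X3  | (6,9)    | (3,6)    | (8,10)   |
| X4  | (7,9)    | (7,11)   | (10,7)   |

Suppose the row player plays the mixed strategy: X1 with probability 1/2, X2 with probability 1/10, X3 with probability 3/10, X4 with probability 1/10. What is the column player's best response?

Y3

The column player's best reply maximizes expected payoff against the mix.
Y1: (1/2)·1 + (1/10)·11 + (3/10)·9 + (1/10)·9 = 26/5
Y2: (1/2)·4 + (1/10)·9 + (3/10)·6 + (1/10)·11 = 29/5
Y3: (1/2)·10 + (1/10)·4 + (3/10)·10 + (1/10)·7 = 91/10
Highest expected payoff is 91/10, from Y3.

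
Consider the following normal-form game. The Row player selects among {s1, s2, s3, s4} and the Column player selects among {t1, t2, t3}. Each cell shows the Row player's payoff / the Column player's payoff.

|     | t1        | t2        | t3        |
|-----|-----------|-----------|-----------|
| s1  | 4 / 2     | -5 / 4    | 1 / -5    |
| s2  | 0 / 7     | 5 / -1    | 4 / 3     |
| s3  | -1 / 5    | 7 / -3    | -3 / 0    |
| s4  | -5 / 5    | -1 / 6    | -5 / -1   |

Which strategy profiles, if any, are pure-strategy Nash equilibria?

Find each player's best response to every opponent strategy; NE are the intersections.
The Row player's best responses — vs t1: s1 (payoff 4); vs t2: s3 (payoff 7); vs t3: s2 (payoff 4).
The Column player's best responses — vs s1: t2 (payoff 4); vs s2: t1 (payoff 7); vs s3: t1 (payoff 5); vs s4: t2 (payoff 6).
No cell has both players best-responding. For instance, the Row player's best reply to t1 is s1, but against s1 the Column player prefers t2 over t1.

No pure-strategy Nash equilibrium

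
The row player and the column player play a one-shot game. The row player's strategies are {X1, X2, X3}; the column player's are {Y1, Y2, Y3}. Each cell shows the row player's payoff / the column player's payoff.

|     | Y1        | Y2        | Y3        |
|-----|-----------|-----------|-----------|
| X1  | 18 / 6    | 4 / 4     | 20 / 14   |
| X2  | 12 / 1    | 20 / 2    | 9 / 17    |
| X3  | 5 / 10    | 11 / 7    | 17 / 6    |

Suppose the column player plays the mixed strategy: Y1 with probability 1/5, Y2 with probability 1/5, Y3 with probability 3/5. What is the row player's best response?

X1

Compute the row player's expected payoff from each pure strategy against the given mix.
X1: (1/5)·18 + (1/5)·4 + (3/5)·20 = 82/5
X2: (1/5)·12 + (1/5)·20 + (3/5)·9 = 59/5
X3: (1/5)·5 + (1/5)·11 + (3/5)·17 = 67/5
Highest expected payoff is 82/5, from X1.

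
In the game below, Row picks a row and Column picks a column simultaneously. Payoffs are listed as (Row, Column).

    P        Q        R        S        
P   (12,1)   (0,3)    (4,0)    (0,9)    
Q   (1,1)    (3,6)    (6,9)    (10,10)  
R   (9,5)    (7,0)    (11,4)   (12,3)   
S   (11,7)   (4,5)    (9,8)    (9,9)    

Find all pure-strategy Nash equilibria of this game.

There is no pure-strategy Nash equilibrium

Check mutual best responses: a cell is a NE iff neither player can gain by unilaterally deviating.
Row's best responses — vs P: P (payoff 12); vs Q: R (payoff 7); vs R: R (payoff 11); vs S: R (payoff 12).
Column's best responses — vs P: S (payoff 9); vs Q: S (payoff 10); vs R: P (payoff 5); vs S: S (payoff 9).
No cell has both players best-responding. For instance, Row's best reply to S is R, but against R Column prefers P over S.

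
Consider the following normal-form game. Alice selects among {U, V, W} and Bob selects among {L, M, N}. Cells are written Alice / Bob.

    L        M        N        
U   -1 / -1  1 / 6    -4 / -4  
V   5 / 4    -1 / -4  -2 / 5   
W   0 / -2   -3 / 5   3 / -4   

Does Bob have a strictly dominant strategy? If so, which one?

Check whether one of Bob's strategies beats all alternatives regardless of what the opponent does.
L is not dominant: against U, M gives 6 > -1.
M is not dominant: against V, L gives 4 > -4.
N is not dominant: against U, L gives -1 > -4.
No single strategy is best against every opponent action.

No strictly dominant strategy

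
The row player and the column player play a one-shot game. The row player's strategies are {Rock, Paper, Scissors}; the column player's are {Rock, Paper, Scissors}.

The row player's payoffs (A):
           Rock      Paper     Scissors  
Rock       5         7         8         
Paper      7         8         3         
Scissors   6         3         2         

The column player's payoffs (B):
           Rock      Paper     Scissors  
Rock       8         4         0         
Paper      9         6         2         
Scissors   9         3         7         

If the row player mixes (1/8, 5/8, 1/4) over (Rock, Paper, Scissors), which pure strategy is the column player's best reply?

The column player's best reply maximizes expected payoff against the mix.
Rock: (1/8)·8 + (5/8)·9 + (1/4)·9 = 71/8
Paper: (1/8)·4 + (5/8)·6 + (1/4)·3 = 5
Scissors: (1/8)·0 + (5/8)·2 + (1/4)·7 = 3
Highest expected payoff is 71/8, from Rock.

Rock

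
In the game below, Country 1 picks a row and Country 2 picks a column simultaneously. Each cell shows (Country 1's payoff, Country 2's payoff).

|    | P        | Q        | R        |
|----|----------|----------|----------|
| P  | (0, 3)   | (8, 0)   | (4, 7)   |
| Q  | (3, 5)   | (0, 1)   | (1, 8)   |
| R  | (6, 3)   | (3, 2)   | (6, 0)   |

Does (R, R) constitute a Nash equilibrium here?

No

Holding Country 2 at R: Country 1 gets 6 from R, versus 4 from P, 1 from Q. No profitable deviation for Country 1.
Holding Country 1 at R: Country 2 gets 0 from R but could get 3 by switching to P. Country 2 has a profitable deviation.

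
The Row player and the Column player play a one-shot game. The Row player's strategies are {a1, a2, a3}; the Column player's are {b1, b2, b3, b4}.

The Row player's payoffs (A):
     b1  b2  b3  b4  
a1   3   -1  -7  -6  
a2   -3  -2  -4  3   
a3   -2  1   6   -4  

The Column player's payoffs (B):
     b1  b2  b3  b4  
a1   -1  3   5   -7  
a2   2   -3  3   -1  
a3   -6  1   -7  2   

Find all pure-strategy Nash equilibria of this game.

No pure-strategy Nash equilibrium

A profile is a Nash equilibrium when each player is best-responding to the other.
The Row player's best responses — vs b1: a1 (payoff 3); vs b2: a3 (payoff 1); vs b3: a3 (payoff 6); vs b4: a2 (payoff 3).
The Column player's best responses — vs a1: b3 (payoff 5); vs a2: b3 (payoff 3); vs a3: b4 (payoff 2).
No cell has both players best-responding. For instance, the Row player's best reply to b4 is a2, but against a2 the Column player prefers b3 over b4.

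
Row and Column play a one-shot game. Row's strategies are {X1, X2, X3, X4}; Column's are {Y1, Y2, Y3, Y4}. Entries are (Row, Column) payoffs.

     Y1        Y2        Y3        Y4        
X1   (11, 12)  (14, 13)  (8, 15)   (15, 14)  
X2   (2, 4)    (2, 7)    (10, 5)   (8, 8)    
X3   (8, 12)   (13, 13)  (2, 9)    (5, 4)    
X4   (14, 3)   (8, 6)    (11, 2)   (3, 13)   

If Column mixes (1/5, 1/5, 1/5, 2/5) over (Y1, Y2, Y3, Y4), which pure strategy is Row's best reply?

X1

Row's best reply maximizes expected payoff against the mix.
X1: (1/5)·11 + (1/5)·14 + (1/5)·8 + (2/5)·15 = 63/5
X2: (1/5)·2 + (1/5)·2 + (1/5)·10 + (2/5)·8 = 6
X3: (1/5)·8 + (1/5)·13 + (1/5)·2 + (2/5)·5 = 33/5
X4: (1/5)·14 + (1/5)·8 + (1/5)·11 + (2/5)·3 = 39/5
Highest expected payoff is 63/5, from X1.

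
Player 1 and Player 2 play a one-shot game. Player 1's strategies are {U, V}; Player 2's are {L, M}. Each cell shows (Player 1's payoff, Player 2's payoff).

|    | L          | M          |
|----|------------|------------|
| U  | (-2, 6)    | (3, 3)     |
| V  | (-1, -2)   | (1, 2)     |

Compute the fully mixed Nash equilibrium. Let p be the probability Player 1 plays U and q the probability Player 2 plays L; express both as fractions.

In a mixed NE each player is indifferent between their pure strategies, so the opponent's mix sets the indifference.
Player 2 indifferent between L and M: p·6 + (1−p)·(-2) = p·3 + (1−p)·2 ⟹ (-2) + 8p = 2 + 1p ⟹ p = 4/7.
Player 1 indifferent between U and V: q·(-2) + (1−q)·3 = q·(-1) + (1−q)·1 ⟹ 3 + (-5)q = 1 + (-2)q ⟹ q = 2/3.

p = 4/7, q = 2/3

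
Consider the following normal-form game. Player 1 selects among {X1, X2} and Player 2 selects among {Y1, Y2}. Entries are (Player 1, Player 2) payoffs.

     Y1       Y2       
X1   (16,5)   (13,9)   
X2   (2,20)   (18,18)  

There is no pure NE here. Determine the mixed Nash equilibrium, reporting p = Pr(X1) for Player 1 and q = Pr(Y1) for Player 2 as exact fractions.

p = 1/3, q = 5/19

In a mixed NE each player is indifferent between their pure strategies, so the opponent's mix sets the indifference.
Player 2 indifferent between Y1 and Y2: p·5 + (1−p)·20 = p·9 + (1−p)·18 ⟹ 20 + (-15)p = 18 + (-9)p ⟹ p = 1/3.
Player 1 indifferent between X1 and X2: q·16 + (1−q)·13 = q·2 + (1−q)·18 ⟹ 13 + 3q = 18 + (-16)q ⟹ q = 5/19.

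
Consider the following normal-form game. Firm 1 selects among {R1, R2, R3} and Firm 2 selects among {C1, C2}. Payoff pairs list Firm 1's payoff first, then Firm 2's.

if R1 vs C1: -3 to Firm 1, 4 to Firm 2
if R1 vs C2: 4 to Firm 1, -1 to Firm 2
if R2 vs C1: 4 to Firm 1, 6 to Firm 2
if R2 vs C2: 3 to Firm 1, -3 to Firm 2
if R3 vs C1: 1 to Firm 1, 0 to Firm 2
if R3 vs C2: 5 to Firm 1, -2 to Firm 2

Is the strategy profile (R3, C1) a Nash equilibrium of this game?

Holding Firm 2 at C1: Firm 1 gets 1 from R3 but could get 4 by switching to R2. Firm 1 has a profitable deviation.

No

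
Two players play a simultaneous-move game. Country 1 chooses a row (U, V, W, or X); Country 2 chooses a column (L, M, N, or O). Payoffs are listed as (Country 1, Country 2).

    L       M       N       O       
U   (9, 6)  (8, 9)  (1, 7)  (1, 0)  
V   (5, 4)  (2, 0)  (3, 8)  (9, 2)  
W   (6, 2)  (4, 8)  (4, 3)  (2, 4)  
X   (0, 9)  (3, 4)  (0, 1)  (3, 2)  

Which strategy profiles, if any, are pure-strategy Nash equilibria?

(U, M)

Check mutual best responses: a cell is a NE iff neither player can gain by unilaterally deviating.
Country 1's best responses — vs L: U (payoff 9); vs M: U (payoff 8); vs N: W (payoff 4); vs O: V (payoff 9).
Country 2's best responses — vs U: M (payoff 9); vs V: N (payoff 8); vs W: M (payoff 8); vs X: L (payoff 9).
The only mutual best response is (U, M); neither player gains by switching there.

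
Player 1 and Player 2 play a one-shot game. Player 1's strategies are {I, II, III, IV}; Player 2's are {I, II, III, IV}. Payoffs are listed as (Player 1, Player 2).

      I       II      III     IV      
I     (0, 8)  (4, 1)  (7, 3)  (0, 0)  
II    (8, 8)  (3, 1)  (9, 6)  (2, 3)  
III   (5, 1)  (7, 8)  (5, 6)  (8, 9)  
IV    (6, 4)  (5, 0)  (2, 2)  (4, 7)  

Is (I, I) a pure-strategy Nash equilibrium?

Holding Player 2 at I: Player 1 gets 0 from I but could get 8 by switching to II. Player 1 has a profitable deviation.

No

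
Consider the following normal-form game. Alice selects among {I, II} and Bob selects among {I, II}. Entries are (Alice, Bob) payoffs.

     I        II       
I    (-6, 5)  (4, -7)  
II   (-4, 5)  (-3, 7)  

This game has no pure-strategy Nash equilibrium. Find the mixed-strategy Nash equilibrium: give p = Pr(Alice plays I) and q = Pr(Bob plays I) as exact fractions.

p = 1/7, q = 7/9

Each player's mixing probability is pinned down by making the *other* player indifferent.
Bob indifferent between I and II: p·5 + (1−p)·5 = p·(-7) + (1−p)·7 ⟹ 5 + 0p = 7 + (-14)p ⟹ p = 1/7.
Alice indifferent between I and II: q·(-6) + (1−q)·4 = q·(-4) + (1−q)·(-3) ⟹ 4 + (-10)q = (-3) + (-1)q ⟹ q = 7/9.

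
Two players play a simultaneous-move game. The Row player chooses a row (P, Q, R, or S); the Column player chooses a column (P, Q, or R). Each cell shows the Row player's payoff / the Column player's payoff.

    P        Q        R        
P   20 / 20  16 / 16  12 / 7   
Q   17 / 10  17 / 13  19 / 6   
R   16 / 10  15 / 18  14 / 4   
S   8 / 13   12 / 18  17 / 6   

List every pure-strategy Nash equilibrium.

A profile is a Nash equilibrium when each player is best-responding to the other.
The Row player's best responses — vs P: P (payoff 20); vs Q: Q (payoff 17); vs R: Q (payoff 19).
The Column player's best responses — vs P: P (payoff 20); vs Q: Q (payoff 13); vs R: Q (payoff 18); vs S: Q (payoff 18).
Mutual best responses occur at (P, P) and (Q, Q); at each, neither player gains by switching.

(P, P) and (Q, Q)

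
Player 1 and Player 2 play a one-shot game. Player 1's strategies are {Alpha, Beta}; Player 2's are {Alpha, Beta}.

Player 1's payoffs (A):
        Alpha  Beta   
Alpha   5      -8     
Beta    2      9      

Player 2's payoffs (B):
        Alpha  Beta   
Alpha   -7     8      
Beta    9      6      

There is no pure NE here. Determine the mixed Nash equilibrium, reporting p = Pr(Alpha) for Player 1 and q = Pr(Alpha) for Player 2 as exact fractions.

In a mixed NE each player is indifferent between their pure strategies, so the opponent's mix sets the indifference.
Player 2 indifferent between Alpha and Beta: p·(-7) + (1−p)·9 = p·8 + (1−p)·6 ⟹ 9 + (-16)p = 6 + 2p ⟹ p = 1/6.
Player 1 indifferent between Alpha and Beta: q·5 + (1−q)·(-8) = q·2 + (1−q)·9 ⟹ (-8) + 13q = 9 + (-7)q ⟹ q = 17/20.

p = 1/6, q = 17/20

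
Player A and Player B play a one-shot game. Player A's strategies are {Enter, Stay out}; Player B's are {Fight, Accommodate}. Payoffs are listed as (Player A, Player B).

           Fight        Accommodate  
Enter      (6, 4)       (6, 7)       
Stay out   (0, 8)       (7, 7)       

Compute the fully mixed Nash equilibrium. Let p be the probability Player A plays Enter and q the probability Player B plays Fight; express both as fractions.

Each player's mixing probability is pinned down by making the *other* player indifferent.
Player B indifferent between Fight and Accommodate: p·4 + (1−p)·8 = p·7 + (1−p)·7 ⟹ 8 + (-4)p = 7 + 0p ⟹ p = 1/4.
Player A indifferent between Enter and Stay out: q·6 + (1−q)·6 = q·0 + (1−q)·7 ⟹ 6 + 0q = 7 + (-7)q ⟹ q = 1/7.

p = 1/4, q = 1/7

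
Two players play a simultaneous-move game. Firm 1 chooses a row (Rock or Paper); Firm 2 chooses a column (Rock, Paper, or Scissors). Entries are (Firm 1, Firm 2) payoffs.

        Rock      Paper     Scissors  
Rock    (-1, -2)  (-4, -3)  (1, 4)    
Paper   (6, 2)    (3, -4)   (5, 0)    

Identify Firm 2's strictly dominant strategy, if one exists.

None

A strategy is strictly dominant if it gives Firm 2 a strictly higher payoff than every other strategy, against every choice by the opponent.
Rock is not dominant: against Rock, Scissors gives 4 > -2.
Paper is not dominant: against Rock, Rock gives -2 > -3.
Scissors is not dominant: against Paper, Rock gives 2 > 0.
No single strategy is best against every opponent action.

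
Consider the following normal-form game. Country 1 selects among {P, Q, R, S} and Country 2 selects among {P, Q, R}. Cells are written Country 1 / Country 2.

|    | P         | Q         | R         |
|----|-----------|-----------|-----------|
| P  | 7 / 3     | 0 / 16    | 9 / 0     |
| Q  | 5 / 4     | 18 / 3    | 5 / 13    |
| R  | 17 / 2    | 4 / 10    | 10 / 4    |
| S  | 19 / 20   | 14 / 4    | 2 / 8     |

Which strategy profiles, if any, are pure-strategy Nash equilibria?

(S, P)

Check mutual best responses: a cell is a NE iff neither player can gain by unilaterally deviating.
Country 1's best responses — vs P: S (payoff 19); vs Q: Q (payoff 18); vs R: R (payoff 10).
Country 2's best responses — vs P: Q (payoff 16); vs Q: R (payoff 13); vs R: Q (payoff 10); vs S: P (payoff 20).
The only mutual best response is (S, P); neither player gains by switching there.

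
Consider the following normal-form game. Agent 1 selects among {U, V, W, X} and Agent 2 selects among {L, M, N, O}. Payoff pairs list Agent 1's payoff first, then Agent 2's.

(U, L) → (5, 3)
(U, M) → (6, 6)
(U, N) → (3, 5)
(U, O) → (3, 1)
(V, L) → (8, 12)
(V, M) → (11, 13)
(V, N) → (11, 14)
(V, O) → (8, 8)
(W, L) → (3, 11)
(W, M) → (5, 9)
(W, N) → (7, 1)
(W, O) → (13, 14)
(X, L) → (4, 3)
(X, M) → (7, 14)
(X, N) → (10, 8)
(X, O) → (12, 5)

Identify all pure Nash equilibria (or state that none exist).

(V, N) and (W, O)

A profile is a Nash equilibrium when each player is best-responding to the other.
Agent 1's best responses — vs L: V (payoff 8); vs M: V (payoff 11); vs N: V (payoff 11); vs O: W (payoff 13).
Agent 2's best responses — vs U: M (payoff 6); vs V: N (payoff 14); vs W: O (payoff 14); vs X: M (payoff 14).
Mutual best responses occur at (V, N) and (W, O); at each, neither player gains by switching.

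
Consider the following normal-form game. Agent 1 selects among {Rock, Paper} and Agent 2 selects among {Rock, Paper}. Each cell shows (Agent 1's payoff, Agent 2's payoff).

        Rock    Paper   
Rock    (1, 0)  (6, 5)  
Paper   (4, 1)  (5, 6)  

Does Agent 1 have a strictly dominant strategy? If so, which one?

No strictly dominant strategy

Check whether one of Agent 1's strategies beats all alternatives regardless of what the opponent does.
Rock is not dominant: against Rock, Paper gives 4 > 1.
Paper is not dominant: against Paper, Rock gives 6 > 5.
No single strategy is best against every opponent action.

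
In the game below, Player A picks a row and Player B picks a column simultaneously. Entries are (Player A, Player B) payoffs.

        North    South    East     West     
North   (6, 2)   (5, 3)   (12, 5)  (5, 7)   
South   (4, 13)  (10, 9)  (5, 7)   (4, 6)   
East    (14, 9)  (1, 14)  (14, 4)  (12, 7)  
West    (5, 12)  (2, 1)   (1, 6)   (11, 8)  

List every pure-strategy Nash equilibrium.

None

Check mutual best responses: a cell is a NE iff neither player can gain by unilaterally deviating.
Player A's best responses — vs North: East (payoff 14); vs South: South (payoff 10); vs East: East (payoff 14); vs West: East (payoff 12).
Player B's best responses — vs North: West (payoff 7); vs South: North (payoff 13); vs East: South (payoff 14); vs West: North (payoff 12).
No cell has both players best-responding. For instance, Player A's best reply to West is East, but against East Player B prefers South over West.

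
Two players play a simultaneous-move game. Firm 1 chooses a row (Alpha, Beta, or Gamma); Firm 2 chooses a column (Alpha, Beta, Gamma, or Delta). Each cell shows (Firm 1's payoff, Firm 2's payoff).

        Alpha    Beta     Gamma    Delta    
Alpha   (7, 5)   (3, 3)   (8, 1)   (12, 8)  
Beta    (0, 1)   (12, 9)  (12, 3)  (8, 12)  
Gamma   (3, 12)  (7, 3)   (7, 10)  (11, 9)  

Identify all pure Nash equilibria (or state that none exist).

(Alpha, Delta)

Check mutual best responses: a cell is a NE iff neither player can gain by unilaterally deviating.
Firm 1's best responses — vs Alpha: Alpha (payoff 7); vs Beta: Beta (payoff 12); vs Gamma: Beta (payoff 12); vs Delta: Alpha (payoff 12).
Firm 2's best responses — vs Alpha: Delta (payoff 8); vs Beta: Delta (payoff 12); vs Gamma: Alpha (payoff 12).
The only mutual best response is (Alpha, Delta); neither player gains by switching there.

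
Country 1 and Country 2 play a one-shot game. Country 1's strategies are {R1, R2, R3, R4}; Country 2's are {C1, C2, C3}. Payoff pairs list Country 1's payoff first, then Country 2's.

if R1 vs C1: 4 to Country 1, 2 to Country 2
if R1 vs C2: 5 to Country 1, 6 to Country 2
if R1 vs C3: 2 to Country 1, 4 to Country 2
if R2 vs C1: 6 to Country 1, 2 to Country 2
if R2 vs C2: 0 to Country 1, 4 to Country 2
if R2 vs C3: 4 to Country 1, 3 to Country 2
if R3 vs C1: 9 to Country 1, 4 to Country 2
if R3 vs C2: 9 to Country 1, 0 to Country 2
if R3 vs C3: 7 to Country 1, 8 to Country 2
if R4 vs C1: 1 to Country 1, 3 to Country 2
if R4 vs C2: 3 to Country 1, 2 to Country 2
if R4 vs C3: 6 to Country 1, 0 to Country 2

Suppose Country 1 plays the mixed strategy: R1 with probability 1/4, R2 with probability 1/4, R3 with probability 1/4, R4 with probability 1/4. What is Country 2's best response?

C3

Compute Country 2's expected payoff from each pure strategy against the given mix.
C1: (1/4)·2 + (1/4)·2 + (1/4)·4 + (1/4)·3 = 11/4
C2: (1/4)·6 + (1/4)·4 + (1/4)·0 + (1/4)·2 = 3
C3: (1/4)·4 + (1/4)·3 + (1/4)·8 + (1/4)·0 = 15/4
Highest expected payoff is 15/4, from C3.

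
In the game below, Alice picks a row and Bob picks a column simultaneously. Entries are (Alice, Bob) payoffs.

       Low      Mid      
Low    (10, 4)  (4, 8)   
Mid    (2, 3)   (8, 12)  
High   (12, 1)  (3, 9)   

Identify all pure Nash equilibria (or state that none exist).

Find each player's best response to every opponent strategy; NE are the intersections.
Alice's best responses — vs Low: High (payoff 12); vs Mid: Mid (payoff 8).
Bob's best responses — vs Low: Mid (payoff 8); vs Mid: Mid (payoff 12); vs High: Mid (payoff 9).
The only mutual best response is (Mid, Mid); neither player gains by switching there.

(Mid, Mid)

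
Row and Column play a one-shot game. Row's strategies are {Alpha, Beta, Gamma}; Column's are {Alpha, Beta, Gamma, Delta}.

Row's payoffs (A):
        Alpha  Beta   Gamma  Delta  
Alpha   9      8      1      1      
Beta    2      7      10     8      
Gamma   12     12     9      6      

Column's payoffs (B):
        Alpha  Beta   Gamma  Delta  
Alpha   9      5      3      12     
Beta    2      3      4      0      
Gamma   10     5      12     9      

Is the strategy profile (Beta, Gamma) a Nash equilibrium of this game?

Yes

Holding Column at Gamma: Row gets 10 from Beta, versus 1 from Alpha, 9 from Gamma. No profitable deviation for Row.
Holding Row at Beta: Column gets 4 from Gamma, versus 2 from Alpha, 3 from Beta, 0 from Delta. No profitable deviation for Column either.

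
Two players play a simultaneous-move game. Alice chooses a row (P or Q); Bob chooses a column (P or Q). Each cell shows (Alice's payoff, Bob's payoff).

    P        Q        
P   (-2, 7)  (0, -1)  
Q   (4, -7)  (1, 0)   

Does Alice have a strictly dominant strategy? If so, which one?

Check whether one of Alice's strategies beats all alternatives regardless of what the opponent does.
Q strictly dominates: vs P: 4 > -2; vs Q: 1 > 0.

Q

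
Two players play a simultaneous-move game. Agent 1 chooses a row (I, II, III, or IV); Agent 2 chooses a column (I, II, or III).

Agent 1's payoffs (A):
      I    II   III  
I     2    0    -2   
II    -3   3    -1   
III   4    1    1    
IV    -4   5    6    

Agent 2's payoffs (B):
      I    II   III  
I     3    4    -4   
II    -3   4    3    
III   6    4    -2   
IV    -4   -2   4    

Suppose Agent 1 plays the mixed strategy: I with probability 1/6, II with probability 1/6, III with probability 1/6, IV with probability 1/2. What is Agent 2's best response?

III

Compute Agent 2's expected payoff from each pure strategy against the given mix.
I: (1/6)·3 + (1/6)·(-3) + (1/6)·6 + (1/2)·(-4) = -1
II: (1/6)·4 + (1/6)·4 + (1/6)·4 + (1/2)·(-2) = 1
III: (1/6)·(-4) + (1/6)·3 + (1/6)·(-2) + (1/2)·4 = 3/2
Highest expected payoff is 3/2, from III.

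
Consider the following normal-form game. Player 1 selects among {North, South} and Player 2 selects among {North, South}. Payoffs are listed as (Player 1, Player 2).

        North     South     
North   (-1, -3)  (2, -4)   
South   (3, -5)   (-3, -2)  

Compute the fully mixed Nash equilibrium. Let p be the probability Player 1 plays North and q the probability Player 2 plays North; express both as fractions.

In a mixed NE each player is indifferent between their pure strategies, so the opponent's mix sets the indifference.
Player 2 indifferent between North and South: p·(-3) + (1−p)·(-5) = p·(-4) + (1−p)·(-2) ⟹ (-5) + 2p = (-2) + (-2)p ⟹ p = 3/4.
Player 1 indifferent between North and South: q·(-1) + (1−q)·2 = q·3 + (1−q)·(-3) ⟹ 2 + (-3)q = (-3) + 6q ⟹ q = 5/9.

p = 3/4, q = 5/9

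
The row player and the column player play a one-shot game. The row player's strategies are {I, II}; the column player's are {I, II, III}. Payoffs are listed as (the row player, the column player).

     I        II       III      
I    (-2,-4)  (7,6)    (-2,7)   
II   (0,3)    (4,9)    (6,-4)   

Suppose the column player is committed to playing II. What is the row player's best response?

With the column player fixed at II, the row player's payoffs are: I → 7, II → 4.
The maximum is 7, achieved by I.

I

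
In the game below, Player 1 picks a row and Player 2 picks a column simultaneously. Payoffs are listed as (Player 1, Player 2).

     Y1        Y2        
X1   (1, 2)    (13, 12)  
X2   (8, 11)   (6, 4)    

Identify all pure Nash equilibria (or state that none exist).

(X1, Y2) and (X2, Y1)

Find each player's best response to every opponent strategy; NE are the intersections.
Player 1's best responses — vs Y1: X2 (payoff 8); vs Y2: X1 (payoff 13).
Player 2's best responses — vs X1: Y2 (payoff 12); vs X2: Y1 (payoff 11).
Mutual best responses occur at (X1, Y2) and (X2, Y1); at each, neither player gains by switching.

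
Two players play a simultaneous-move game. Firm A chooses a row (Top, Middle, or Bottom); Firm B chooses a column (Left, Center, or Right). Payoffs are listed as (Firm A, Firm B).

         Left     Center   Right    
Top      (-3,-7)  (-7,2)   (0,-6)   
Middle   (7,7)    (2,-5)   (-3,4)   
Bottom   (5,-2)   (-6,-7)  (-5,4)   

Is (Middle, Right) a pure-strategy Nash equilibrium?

No

Holding Firm B at Right: Firm A gets -3 from Middle but could get 0 by switching to Top. Firm A has a profitable deviation.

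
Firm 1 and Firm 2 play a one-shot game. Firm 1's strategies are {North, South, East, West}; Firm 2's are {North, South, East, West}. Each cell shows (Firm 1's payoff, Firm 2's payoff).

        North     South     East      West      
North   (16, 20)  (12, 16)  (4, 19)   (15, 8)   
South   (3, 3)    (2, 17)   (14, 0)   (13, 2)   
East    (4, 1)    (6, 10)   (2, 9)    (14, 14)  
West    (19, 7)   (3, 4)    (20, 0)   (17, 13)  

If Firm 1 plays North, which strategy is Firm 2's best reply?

North

With Firm 1 fixed at North, Firm 2's payoffs are: North → 20, South → 16, East → 19, West → 8.
The maximum is 20, achieved by North.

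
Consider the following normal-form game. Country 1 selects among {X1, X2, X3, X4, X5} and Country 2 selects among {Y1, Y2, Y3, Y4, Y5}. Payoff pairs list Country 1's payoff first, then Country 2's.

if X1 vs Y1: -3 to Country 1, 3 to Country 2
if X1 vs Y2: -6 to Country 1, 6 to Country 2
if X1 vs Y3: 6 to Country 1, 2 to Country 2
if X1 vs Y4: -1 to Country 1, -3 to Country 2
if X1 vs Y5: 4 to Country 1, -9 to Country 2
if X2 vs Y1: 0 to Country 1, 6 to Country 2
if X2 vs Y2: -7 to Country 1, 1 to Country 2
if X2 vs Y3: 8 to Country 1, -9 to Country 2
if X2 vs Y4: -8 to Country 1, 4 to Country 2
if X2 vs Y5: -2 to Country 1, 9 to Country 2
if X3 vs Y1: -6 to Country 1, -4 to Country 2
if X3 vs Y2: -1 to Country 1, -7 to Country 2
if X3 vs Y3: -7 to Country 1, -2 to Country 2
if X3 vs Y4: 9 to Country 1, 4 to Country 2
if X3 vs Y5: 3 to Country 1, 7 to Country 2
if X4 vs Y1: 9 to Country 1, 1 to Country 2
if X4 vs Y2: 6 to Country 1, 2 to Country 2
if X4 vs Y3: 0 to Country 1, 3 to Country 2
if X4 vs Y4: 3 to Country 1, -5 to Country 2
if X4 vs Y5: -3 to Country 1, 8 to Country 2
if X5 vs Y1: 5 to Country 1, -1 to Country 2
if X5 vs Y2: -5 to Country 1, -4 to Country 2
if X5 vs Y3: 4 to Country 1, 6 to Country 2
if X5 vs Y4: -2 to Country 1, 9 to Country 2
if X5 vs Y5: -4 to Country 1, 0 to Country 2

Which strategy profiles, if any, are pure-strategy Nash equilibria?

There is no pure-strategy Nash equilibrium

Find each player's best response to every opponent strategy; NE are the intersections.
Country 1's best responses — vs Y1: X4 (payoff 9); vs Y2: X4 (payoff 6); vs Y3: X2 (payoff 8); vs Y4: X3 (payoff 9); vs Y5: X1 (payoff 4).
Country 2's best responses — vs X1: Y2 (payoff 6); vs X2: Y5 (payoff 9); vs X3: Y5 (payoff 7); vs X4: Y5 (payoff 8); vs X5: Y4 (payoff 9).
No cell has both players best-responding. For instance, Country 1's best reply to Y5 is X1, but against X1 Country 2 prefers Y2 over Y5.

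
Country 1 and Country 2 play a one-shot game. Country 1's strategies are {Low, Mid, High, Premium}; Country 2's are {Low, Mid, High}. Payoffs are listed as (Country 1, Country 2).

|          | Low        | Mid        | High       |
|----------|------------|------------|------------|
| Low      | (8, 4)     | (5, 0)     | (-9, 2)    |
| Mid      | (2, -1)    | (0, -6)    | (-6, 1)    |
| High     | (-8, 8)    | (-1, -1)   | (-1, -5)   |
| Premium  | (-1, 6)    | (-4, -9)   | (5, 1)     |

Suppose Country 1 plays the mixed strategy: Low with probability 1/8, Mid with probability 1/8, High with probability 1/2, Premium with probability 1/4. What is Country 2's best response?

Low

Compute Country 2's expected payoff from each pure strategy against the given mix.
Low: (1/8)·4 + (1/8)·(-1) + (1/2)·8 + (1/4)·6 = 47/8
Mid: (1/8)·0 + (1/8)·(-6) + (1/2)·(-1) + (1/4)·(-9) = -7/2
High: (1/8)·2 + (1/8)·1 + (1/2)·(-5) + (1/4)·1 = -15/8
Highest expected payoff is 47/8, from Low.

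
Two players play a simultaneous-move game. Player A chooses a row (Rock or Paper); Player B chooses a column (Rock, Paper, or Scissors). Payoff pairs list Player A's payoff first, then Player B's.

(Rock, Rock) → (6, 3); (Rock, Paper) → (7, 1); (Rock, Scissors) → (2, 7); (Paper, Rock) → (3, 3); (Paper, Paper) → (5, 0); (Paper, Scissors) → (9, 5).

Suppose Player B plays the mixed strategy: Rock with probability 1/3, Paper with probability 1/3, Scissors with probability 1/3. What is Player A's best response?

Compute Player A's expected payoff from each pure strategy against the given mix.
Rock: (1/3)·6 + (1/3)·7 + (1/3)·2 = 5
Paper: (1/3)·3 + (1/3)·5 + (1/3)·9 = 17/3
Highest expected payoff is 17/3, from Paper.

Paper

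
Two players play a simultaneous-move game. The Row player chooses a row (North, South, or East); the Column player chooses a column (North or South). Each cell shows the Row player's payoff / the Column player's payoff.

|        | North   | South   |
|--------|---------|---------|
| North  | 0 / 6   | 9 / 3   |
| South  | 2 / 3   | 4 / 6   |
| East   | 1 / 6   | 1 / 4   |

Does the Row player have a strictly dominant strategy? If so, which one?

None

Check whether one of the Row player's strategies beats all alternatives regardless of what the opponent does.
North is not dominant: against North, South gives 2 > 0.
South is not dominant: against South, North gives 9 > 4.
East is not dominant: against North, South gives 2 > 1.
No single strategy is best against every opponent action.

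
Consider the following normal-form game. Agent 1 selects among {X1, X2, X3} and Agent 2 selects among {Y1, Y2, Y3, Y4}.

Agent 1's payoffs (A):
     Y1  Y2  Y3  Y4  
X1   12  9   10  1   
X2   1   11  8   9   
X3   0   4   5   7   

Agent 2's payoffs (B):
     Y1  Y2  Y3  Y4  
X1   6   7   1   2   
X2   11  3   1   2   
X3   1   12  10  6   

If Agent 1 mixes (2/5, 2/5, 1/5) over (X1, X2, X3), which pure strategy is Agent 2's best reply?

Y1

Compute Agent 2's expected payoff from each pure strategy against the given mix.
Y1: (2/5)·6 + (2/5)·11 + (1/5)·1 = 7
Y2: (2/5)·7 + (2/5)·3 + (1/5)·12 = 32/5
Y3: (2/5)·1 + (2/5)·1 + (1/5)·10 = 14/5
Y4: (2/5)·2 + (2/5)·2 + (1/5)·6 = 14/5
Highest expected payoff is 7, from Y1.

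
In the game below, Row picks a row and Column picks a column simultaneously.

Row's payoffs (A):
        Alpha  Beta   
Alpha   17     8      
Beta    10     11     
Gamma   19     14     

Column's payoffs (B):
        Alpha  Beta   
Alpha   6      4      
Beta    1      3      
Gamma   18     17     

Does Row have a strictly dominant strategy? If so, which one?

Gamma

Check whether one of Row's strategies beats all alternatives regardless of what the opponent does.
Gamma strictly dominates: vs Alpha: 19 > each of {17, 10}; vs Beta: 14 > each of {8, 11}.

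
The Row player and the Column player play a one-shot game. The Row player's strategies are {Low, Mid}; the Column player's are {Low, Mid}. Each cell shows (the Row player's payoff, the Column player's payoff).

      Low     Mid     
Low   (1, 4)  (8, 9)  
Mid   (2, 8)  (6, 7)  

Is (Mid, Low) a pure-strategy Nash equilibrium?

Yes

Holding the Column player at Low: the Row player gets 2 from Mid, versus 1 from Low. No profitable deviation for the Row player.
Holding the Row player at Mid: the Column player gets 8 from Low, versus 7 from Mid. No profitable deviation for the Column player either.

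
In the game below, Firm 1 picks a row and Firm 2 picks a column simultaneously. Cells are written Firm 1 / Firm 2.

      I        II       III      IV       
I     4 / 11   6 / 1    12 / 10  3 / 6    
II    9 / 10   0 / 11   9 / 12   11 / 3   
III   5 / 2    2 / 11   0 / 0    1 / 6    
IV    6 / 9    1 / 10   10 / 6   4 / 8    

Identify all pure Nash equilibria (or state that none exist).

Find each player's best response to every opponent strategy; NE are the intersections.
Firm 1's best responses — vs I: II (payoff 9); vs II: I (payoff 6); vs III: I (payoff 12); vs IV: II (payoff 11).
Firm 2's best responses — vs I: I (payoff 11); vs II: III (payoff 12); vs III: II (payoff 11); vs IV: II (payoff 10).
No cell has both players best-responding. For instance, Firm 1's best reply to IV is II, but against II Firm 2 prefers III over IV.

There is no pure-strategy Nash equilibrium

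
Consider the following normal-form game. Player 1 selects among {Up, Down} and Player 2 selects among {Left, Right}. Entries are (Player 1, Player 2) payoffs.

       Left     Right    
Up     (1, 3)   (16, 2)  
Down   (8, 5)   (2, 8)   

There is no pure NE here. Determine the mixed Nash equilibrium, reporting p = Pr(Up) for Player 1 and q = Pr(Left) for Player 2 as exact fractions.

In a mixed NE each player is indifferent between their pure strategies, so the opponent's mix sets the indifference.
Player 2 indifferent between Left and Right: p·3 + (1−p)·5 = p·2 + (1−p)·8 ⟹ 5 + (-2)p = 8 + (-6)p ⟹ p = 3/4.
Player 1 indifferent between Up and Down: q·1 + (1−q)·16 = q·8 + (1−q)·2 ⟹ 16 + (-15)q = 2 + 6q ⟹ q = 2/3.

p = 3/4, q = 2/3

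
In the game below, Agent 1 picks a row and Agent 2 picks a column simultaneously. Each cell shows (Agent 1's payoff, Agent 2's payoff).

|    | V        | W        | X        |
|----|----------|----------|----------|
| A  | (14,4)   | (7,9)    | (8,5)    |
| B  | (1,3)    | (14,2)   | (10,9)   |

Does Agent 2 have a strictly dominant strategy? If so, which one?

A strategy is strictly dominant if it gives Agent 2 a strictly higher payoff than every other strategy, against every choice by the opponent.
V is not dominant: against A, W gives 9 > 4.
W is not dominant: against B, V gives 3 > 2.
X is not dominant: against A, W gives 9 > 5.
No single strategy is best against every opponent action.

None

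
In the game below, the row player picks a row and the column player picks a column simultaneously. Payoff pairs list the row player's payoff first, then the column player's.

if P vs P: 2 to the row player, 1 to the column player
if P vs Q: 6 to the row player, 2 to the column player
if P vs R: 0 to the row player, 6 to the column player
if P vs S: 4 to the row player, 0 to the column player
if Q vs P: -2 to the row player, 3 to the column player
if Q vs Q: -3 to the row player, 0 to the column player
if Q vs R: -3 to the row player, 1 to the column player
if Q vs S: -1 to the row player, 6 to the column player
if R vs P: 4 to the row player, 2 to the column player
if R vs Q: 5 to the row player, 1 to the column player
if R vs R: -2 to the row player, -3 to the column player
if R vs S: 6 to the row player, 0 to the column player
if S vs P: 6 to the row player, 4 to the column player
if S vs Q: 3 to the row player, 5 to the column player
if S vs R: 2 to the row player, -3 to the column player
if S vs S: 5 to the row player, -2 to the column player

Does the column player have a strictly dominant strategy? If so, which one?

None

A strategy is strictly dominant if it gives the column player a strictly higher payoff than every other strategy, against every choice by the opponent.
P is not dominant: against P, Q gives 2 > 1.
Q is not dominant: against P, R gives 6 > 2.
R is not dominant: against Q, P gives 3 > 1.
S is not dominant: against P, P gives 1 > 0.
No single strategy is best against every opponent action.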